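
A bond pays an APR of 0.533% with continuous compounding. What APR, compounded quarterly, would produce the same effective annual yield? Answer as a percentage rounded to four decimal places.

0.5334%

EAR under continuous compounding: e^0.00533 − 1 = 0.005344.
Solve (1 + r/4)^4 = 1.005344: r/4 = 1.005344^(1/4) − 1 = 0.001333, so r = 0.005334 = 0.5334%.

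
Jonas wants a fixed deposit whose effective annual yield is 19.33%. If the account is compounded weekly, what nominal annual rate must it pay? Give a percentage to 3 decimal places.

17.702%

(1 + r/52)^52 − 1 = 0.1933, so 1 + r/52 = 1.1933^(1/52).
r/52 = 0.003404, so r = 0.177023 = 17.702%.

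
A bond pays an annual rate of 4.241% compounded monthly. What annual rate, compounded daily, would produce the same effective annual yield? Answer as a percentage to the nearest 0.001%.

4.234%

EAR = (1 + 0.04241/12)^12 − 1 = 0.043244.
Solve (1 + r/365)^365 = 1.043244: r/365 = 1.043244^(1/365) − 1 = 0.000116, so r = 0.042338 = 4.234%.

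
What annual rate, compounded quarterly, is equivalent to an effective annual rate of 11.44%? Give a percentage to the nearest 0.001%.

10.980%

(1 + r/4)^4 − 1 = 0.1144, so 1 + r/4 = 1.1144^(1/4).
r/4 = 0.027449, so r = 0.109796 = 10.980%.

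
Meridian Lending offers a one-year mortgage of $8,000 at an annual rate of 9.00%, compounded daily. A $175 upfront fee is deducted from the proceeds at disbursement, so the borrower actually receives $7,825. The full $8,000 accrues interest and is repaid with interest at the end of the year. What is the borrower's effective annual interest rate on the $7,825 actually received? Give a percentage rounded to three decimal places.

Amount owed after one year: 8,000 × (1 + 0.0900/365)^365 = 8,000 × 1.094162 = $8,753.30.
Effective rate on net proceeds: 8,753.30 / 7,825 − 1 = 0.118632 = 11.863%.

11.863%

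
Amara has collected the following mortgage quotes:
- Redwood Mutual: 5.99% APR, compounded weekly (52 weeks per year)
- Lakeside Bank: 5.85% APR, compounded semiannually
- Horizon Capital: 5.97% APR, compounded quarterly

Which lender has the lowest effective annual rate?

Lakeside Bank

Redwood Mutual: (1 + 0.0599/52)^52 − 1 = 6.169%
Lakeside Bank: (1 + 0.0585/2)^2 − 1 = 5.936%
Horizon Capital: (1 + 0.0597/4)^4 − 1 = 6.105%
The lowest effective annual rate is Lakeside Bank at 5.936%.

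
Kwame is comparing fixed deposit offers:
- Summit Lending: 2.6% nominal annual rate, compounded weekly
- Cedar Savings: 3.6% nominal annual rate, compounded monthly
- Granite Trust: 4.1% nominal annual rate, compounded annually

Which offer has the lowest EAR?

Summit Lending

Summit Lending: (1 + 0.026/52)^52 − 1 = 2.633%
Cedar Savings: (1 + 0.036/12)^12 − 1 = 3.660%
Granite Trust: compounded annually, EAR = 4.100%
The lowest effective annual rate is Summit Lending at 2.633%.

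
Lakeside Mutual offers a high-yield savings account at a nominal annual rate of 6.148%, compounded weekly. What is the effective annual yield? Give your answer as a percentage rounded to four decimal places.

EAR = (1 + 0.06148/52)^52 − 1.
= 1.063371 − 1 = 6.3371%.

6.3371%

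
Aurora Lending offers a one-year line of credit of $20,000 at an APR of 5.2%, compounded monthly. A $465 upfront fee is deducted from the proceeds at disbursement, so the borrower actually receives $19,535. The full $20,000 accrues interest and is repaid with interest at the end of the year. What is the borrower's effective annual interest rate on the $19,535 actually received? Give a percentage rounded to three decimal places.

Amount owed after one year: 20,000 × (1 + 0.052/12)^12 = 20,000 × 1.053257 = $21,065.15.
Effective rate on net proceeds: 21,065.15 / 19,535 − 1 = 0.078329 = 7.833%.

7.833%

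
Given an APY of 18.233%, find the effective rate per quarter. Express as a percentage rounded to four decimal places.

4.2761%

The per-quarter rate i satisfies (1 + i)^4 = 1 + 0.18233.
i = 1.18233^(1/4) − 1 = 0.0427608 = 4.2761%.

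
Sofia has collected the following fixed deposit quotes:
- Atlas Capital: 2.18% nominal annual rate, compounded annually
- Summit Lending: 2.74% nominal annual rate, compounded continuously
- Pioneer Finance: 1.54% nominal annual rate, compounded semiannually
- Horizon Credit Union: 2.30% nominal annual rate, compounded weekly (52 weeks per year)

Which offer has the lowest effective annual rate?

Atlas Capital: compounded annually, EAR = 2.180%
Summit Lending: e^0.0274 − 1 = 2.778%
Pioneer Finance: (1 + 0.0154/2)^2 − 1 = 1.546%
Horizon Credit Union: (1 + 0.0230/52)^52 − 1 = 2.326%
The lowest effective annual rate is Pioneer Finance at 1.546%.

Pioneer Finance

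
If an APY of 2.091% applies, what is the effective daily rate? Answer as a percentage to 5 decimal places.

0.00567%

The per-day rate i satisfies (1 + i)^365 = 1 + 0.02091.
i = 1.02091^(1/365) − 1 = 0.0000567 = 0.00567%.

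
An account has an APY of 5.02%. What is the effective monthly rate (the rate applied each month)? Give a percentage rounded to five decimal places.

0.40901%

The per-month rate i satisfies (1 + i)^12 = 1 + 0.0502.
i = 1.0502^(1/12) − 1 = 0.0040901 = 0.40901%.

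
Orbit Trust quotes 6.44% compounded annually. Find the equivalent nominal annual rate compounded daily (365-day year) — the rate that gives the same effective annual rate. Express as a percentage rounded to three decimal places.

Compounded annually, EAR = nominal = 0.064400.
Solve (1 + r/365)^365 = 1.064400: r/365 = 1.064400^(1/365) − 1 = 0.000171, so r = 0.062417 = 6.242%.

6.242%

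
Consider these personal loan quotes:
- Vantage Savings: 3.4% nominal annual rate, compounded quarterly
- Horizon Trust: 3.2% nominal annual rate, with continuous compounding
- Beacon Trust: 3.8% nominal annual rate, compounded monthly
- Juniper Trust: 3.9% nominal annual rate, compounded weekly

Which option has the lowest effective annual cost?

Horizon Trust

Vantage Savings: (1 + 0.034/4)^4 − 1 = 3.444%
Horizon Trust: e^0.032 − 1 = 3.252%
Beacon Trust: (1 + 0.038/12)^12 − 1 = 3.867%
Juniper Trust: (1 + 0.039/52)^52 − 1 = 3.976%
The lowest effective annual rate is Horizon Trust at 3.252%.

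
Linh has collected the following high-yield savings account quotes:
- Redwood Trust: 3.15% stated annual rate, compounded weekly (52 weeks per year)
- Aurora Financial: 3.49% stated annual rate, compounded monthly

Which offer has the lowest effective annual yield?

Redwood Trust: (1 + 0.0315/52)^52 − 1 = 3.199%
Aurora Financial: (1 + 0.0349/12)^12 − 1 = 3.546%
The lowest effective annual rate is Redwood Trust at 3.199%.

Redwood Trust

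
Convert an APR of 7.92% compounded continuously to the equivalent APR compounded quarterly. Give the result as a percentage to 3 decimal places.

7.999%

EAR under continuous compounding: e^0.0792 − 1 = 0.082421.
Solve (1 + r/4)^4 = 1.082421: r/4 = 1.082421^(1/4) − 1 = 0.019997, so r = 0.079989 = 7.999%.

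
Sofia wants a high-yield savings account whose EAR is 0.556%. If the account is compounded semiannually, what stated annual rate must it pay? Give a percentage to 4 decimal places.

(1 + r/2)^2 − 1 = 0.00556, so 1 + r/2 = 1.00556^(1/2).
r/2 = 0.002776, so r = 0.005552 = 0.5552%.

0.5552%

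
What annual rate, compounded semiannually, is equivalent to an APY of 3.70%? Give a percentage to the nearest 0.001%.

(1 + r/2)^2 − 1 = 0.0370, so 1 + r/2 = 1.0370^(1/2).
r/2 = 0.018332, so r = 0.036664 = 3.666%.

3.666%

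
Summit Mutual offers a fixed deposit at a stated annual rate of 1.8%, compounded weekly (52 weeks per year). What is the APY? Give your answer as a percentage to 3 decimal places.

1.816%

EAR = (1 + 0.018/52)^52 − 1.
= (1 + 0.000346)^52 − 1 = 1.018160 − 1 = 1.816%.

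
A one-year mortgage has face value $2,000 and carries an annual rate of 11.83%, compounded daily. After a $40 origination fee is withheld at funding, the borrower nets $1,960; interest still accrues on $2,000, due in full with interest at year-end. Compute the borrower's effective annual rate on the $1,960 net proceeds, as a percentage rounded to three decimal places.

Amount owed after one year: 2,000 × (1 + 0.1183/365)^365 = 2,000 × 1.125560 = $2,251.12.
Effective rate on net proceeds: 2,251.12 / 1,960 − 1 = 0.148531 = 14.853%.

14.853%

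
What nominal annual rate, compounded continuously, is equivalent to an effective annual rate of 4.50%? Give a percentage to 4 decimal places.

4.4017%

Continuous: nominal r satisfies e^r − 1 = 0.0450.
r = ln(1 + 0.0450) = ln(1.0450) = 0.044017 = 4.4017%.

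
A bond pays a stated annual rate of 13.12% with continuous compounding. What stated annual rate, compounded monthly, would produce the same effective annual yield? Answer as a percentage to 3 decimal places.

EAR under continuous compounding: e^0.1312 − 1 = 0.140196.
Solve (1 + r/12)^12 = 1.140196: r/12 = 1.140196^(1/12) − 1 = 0.010993, so r = 0.131920 = 13.192%.

13.192%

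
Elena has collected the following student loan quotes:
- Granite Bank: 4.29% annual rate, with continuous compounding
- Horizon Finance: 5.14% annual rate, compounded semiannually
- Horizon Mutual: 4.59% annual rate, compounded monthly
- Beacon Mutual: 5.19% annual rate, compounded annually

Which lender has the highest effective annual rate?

Horizon Finance

Granite Bank: e^0.0429 − 1 = 4.383%
Horizon Finance: (1 + 0.0514/2)^2 − 1 = 5.206%
Horizon Mutual: (1 + 0.0459/12)^12 − 1 = 4.688%
Beacon Mutual: compounded annually, EAR = 5.190%
The highest effective annual rate is Horizon Finance at 5.206%.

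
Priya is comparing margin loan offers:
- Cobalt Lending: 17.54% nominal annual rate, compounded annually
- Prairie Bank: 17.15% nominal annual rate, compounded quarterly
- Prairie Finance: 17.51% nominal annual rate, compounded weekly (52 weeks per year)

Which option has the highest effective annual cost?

Cobalt Lending: compounded annually, EAR = 17.540%
Prairie Bank: (1 + 0.1715/4)^4 − 1 = 18.285%
Prairie Finance: (1 + 0.1751/52)^52 − 1 = 19.101%
The highest effective annual rate is Prairie Finance at 19.101%.

Prairie Finance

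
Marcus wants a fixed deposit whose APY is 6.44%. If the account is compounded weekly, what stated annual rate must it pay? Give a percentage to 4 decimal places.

(1 + r/52)^52 − 1 = 0.0644, so 1 + r/52 = 1.0644^(1/52).
r/52 = 0.001201, so r = 0.062449 = 6.2449%.

6.2449%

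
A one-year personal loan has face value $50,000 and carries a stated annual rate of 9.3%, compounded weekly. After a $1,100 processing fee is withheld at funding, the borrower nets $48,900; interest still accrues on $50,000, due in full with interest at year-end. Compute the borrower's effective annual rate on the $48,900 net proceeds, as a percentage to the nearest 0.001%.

12.206%

Amount owed after one year: 50,000 × (1 + 0.093/52)^52 = 50,000 × 1.097371 = $54,868.53.
Effective rate on net proceeds: 54,868.53 / 48,900 − 1 = 0.122056 = 12.206%.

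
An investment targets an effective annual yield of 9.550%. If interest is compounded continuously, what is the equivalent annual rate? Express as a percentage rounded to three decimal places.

9.121%

Continuous: nominal r satisfies e^r − 1 = 0.09550.
r = ln(1 + 0.09550) = ln(1.09550) = 0.091211 = 9.121%.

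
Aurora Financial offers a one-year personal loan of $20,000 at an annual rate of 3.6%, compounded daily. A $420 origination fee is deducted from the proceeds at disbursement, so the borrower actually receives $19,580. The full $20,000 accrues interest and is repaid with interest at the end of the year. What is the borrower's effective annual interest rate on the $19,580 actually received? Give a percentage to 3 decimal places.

Amount owed after one year: 20,000 × (1 + 0.036/365)^365 = 20,000 × 1.036654 = $20,733.08.
Effective rate on net proceeds: 20,733.08 / 19,580 − 1 = 0.058891 = 5.889%.

5.889%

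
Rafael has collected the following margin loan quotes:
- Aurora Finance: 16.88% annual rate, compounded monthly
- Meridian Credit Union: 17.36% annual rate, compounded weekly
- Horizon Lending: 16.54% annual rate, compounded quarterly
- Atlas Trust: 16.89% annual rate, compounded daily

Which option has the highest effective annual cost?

Aurora Finance: (1 + 0.1688/12)^12 − 1 = 18.249%
Meridian Credit Union: (1 + 0.1736/52)^52 − 1 = 18.924%
Horizon Lending: (1 + 0.1654/4)^4 − 1 = 17.594%
Atlas Trust: (1 + 0.1689/365)^365 − 1 = 18.396%
The highest effective annual rate is Meridian Credit Union at 18.924%.

Meridian Credit Union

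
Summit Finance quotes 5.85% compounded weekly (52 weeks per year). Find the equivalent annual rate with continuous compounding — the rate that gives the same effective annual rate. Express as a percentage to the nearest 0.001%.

EAR = (1 + 0.0585/52)^52 − 1 = 0.060210.
Equivalent continuous rate: r = ln(1 + 0.060210) = 0.058467 = 5.847%.

5.847%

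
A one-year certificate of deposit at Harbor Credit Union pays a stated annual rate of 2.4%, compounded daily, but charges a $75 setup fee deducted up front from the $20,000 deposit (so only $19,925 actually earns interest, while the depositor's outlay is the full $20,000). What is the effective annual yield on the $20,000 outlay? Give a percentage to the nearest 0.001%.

Value after one year: 19,925 × (1 + 0.024/365)^365 = 19,925 × 1.024290 = $20,408.97.
Effective yield on the $20,000 outlay: 20,408.97 / 20,000 − 1 = 0.020448 = 2.045%.

2.045%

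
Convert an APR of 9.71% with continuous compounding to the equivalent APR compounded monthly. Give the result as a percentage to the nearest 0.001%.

9.749%

EAR under continuous compounding: e^0.0971 − 1 = 0.101971.
Solve (1 + r/12)^12 = 1.101971: r/12 = 1.101971^(1/12) − 1 = 0.008124, so r = 0.097494 = 9.749%.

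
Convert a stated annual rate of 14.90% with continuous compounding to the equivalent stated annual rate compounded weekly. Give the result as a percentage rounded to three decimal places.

EAR under continuous compounding: e^0.1490 − 1 = 0.160673.
Solve (1 + r/52)^52 = 1.160673: r/52 = 1.160673^(1/52) − 1 = 0.002869, so r = 0.149214 = 14.921%.

14.921%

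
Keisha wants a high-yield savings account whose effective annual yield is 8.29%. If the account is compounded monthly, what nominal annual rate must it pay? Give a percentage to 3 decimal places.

(1 + r/12)^12 − 1 = 0.0829, so 1 + r/12 = 1.0829^(1/12).
r/12 = 0.006659, so r = 0.079908 = 7.991%.

7.991%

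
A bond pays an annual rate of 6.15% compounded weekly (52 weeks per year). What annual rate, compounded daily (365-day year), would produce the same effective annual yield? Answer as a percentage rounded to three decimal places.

6.147%

EAR = (1 + 0.0615/52)^52 − 1 = 0.063392.
Solve (1 + r/365)^365 = 1.063392: r/365 = 1.063392^(1/365) − 1 = 0.000168, so r = 0.061469 = 6.147%.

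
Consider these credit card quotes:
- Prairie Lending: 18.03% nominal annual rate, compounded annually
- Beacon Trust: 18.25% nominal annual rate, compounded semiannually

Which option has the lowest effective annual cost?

Prairie Lending: compounded annually, EAR = 18.030%
Beacon Trust: (1 + 0.1825/2)^2 − 1 = 19.083%
The lowest effective annual rate is Prairie Lending at 18.030%.

Prairie Lending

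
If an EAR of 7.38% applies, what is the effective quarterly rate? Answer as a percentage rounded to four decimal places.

1.7960%

The per-quarter rate i satisfies (1 + i)^4 = 1 + 0.0738.
i = 1.0738^(1/4) − 1 = 0.0179603 = 1.7960%.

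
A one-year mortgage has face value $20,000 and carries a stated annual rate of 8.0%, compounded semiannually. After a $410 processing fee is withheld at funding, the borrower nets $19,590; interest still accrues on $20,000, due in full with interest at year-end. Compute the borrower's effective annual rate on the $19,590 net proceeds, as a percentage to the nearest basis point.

10.42%

Amount owed after one year: 20,000 × (1 + 0.080/2)^2 = 20,000 × 1.081600 = $21,632.00.
Effective rate on net proceeds: 21,632.00 / 19,590 − 1 = 0.104237 = 10.42%.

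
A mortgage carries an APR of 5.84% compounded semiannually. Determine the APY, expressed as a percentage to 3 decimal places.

EAR = (1 + 0.0584/2)^2 − 1.
= (1 + 0.029200)^2 − 1 = 1.059253 − 1 = 5.925%.

5.925%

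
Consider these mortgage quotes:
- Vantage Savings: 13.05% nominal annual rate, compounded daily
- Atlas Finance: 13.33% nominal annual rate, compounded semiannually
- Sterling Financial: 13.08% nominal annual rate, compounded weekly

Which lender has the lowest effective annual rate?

Atlas Finance

Vantage Savings: (1 + 0.1305/365)^365 − 1 = 13.937%
Atlas Finance: (1 + 0.1333/2)^2 − 1 = 13.774%
Sterling Financial: (1 + 0.1308/52)^52 − 1 = 13.955%
The lowest effective annual rate is Atlas Finance at 13.774%.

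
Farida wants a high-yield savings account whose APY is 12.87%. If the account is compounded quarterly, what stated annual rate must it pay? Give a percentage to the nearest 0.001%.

(1 + r/4)^4 − 1 = 0.1287, so 1 + r/4 = 1.1287^(1/4).
r/4 = 0.030729, so r = 0.122917 = 12.292%.

12.292%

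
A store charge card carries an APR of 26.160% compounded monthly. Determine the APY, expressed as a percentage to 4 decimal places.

EAR = (1 + 0.26160/12)^12 − 1.
= (1 + 0.021800)^12 − 1 = 1.295361 − 1 = 29.5361%.

29.5361%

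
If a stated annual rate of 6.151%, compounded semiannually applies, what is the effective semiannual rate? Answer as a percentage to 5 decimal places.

With a nominal annual rate compounded semiannually, the periodic rate is the nominal rate divided by 2.
i = 0.06151 / 2 = 0.0307550 = 3.07550%.

3.07550%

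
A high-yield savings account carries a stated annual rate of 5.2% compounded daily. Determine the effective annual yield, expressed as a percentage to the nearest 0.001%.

EAR = (1 + 0.052/365)^365 − 1.
= (1 + 0.000142)^365 − 1 = 1.053372 − 1 = 5.337%.

5.337%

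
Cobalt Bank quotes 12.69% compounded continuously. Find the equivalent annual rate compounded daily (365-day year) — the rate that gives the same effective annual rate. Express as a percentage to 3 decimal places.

12.692%

EAR under continuous compounding: e^0.1269 − 1 = 0.135303.
Solve (1 + r/365)^365 = 1.135303: r/365 = 1.135303^(1/365) − 1 = 0.000348, so r = 0.126922 = 12.692%.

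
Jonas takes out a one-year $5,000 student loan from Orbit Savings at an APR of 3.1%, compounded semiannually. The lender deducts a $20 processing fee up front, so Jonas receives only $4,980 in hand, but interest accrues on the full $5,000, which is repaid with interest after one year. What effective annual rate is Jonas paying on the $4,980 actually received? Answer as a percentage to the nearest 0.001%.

3.538%

Amount owed after one year: 5,000 × (1 + 0.031/2)^2 = 5,000 × 1.031240 = $5,156.20.
Effective rate on net proceeds: 5,156.20 / 4,980 − 1 = 0.035382 = 3.538%.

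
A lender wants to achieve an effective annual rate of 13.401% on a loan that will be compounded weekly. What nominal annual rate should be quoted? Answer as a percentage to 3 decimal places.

(1 + r/52)^52 − 1 = 0.13401, so 1 + r/52 = 1.13401^(1/52).
r/52 = 0.002421, so r = 0.125912 = 12.591%.

12.591%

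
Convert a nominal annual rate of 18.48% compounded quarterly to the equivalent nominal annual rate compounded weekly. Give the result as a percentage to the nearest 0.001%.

18.097%

EAR = (1 + 0.1848/4)^4 − 1 = 0.198006.
Solve (1 + r/52)^52 = 1.198006: r/52 = 1.198006^(1/52) − 1 = 0.003480, so r = 0.180972 = 18.097%.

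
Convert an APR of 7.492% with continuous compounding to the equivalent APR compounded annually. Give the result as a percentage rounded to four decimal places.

7.7798%

EAR under continuous compounding: e^0.07492 − 1 = 0.077798.
Compounded annually, the equivalent nominal rate is the EAR itself: 7.7798%.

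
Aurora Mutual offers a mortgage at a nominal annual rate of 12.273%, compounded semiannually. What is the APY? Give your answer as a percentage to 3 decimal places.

EAR = (1 + 0.12273/2)^2 − 1.
= 1.126496 − 1 = 12.650%.

12.650%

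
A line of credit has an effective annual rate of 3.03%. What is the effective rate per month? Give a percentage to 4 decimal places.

0.2491%

The per-month rate i satisfies (1 + i)^12 = 1 + 0.0303.
i = 1.0303^(1/12) − 1 = 0.0024906 = 0.2491%.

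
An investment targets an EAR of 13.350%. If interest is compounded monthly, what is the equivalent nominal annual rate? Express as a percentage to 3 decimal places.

12.597%

(1 + r/12)^12 − 1 = 0.13350, so 1 + r/12 = 1.13350^(1/12).
r/12 = 0.010497, so r = 0.125967 = 12.597%.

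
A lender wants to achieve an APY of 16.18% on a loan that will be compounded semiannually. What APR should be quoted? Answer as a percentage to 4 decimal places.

(1 + r/2)^2 − 1 = 0.1618, so 1 + r/2 = 1.1618^(1/2).
r/2 = 0.077868, so r = 0.155737 = 15.5737%.

15.5737%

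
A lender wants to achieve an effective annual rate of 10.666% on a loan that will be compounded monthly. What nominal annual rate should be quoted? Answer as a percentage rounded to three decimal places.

10.178%

(1 + r/12)^12 − 1 = 0.10666, so 1 + r/12 = 1.10666^(1/12).
r/12 = 0.008481, so r = 0.101776 = 10.178%.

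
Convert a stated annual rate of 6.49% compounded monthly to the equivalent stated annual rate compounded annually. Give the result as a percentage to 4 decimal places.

6.6866%

EAR = (1 + 0.0649/12)^12 − 1 = 0.066866.
Compounded annually, the equivalent nominal rate is the EAR itself: 6.6866%.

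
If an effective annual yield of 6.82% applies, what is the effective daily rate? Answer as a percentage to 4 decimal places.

0.0181%

The per-day rate i satisfies (1 + i)^365 = 1 + 0.0682.
i = 1.0682^(1/365) − 1 = 0.0001808 = 0.0181%.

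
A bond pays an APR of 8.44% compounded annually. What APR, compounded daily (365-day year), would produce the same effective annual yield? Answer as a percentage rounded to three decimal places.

8.104%

Compounded annually, EAR = nominal = 0.084400.
Solve (1 + r/365)^365 = 1.084400: r/365 = 1.084400^(1/365) − 1 = 0.000222, so r = 0.081036 = 8.104%.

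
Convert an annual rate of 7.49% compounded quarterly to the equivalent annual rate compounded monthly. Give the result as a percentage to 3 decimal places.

EAR = (1 + 0.0749/4)^4 − 1 = 0.077030.
Solve (1 + r/12)^12 = 1.077030: r/12 = 1.077030^(1/12) − 1 = 0.006203, so r = 0.074437 = 7.444%.

7.444%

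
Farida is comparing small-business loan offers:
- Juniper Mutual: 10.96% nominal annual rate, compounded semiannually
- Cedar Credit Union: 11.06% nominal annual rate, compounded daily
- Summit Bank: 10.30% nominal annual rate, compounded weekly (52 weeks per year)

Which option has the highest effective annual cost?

Juniper Mutual: (1 + 0.1096/2)^2 − 1 = 11.260%
Cedar Credit Union: (1 + 0.1106/365)^365 − 1 = 11.693%
Summit Bank: (1 + 0.1030/52)^52 − 1 = 10.838%
The highest effective annual rate is Cedar Credit Union at 11.693%.

Cedar Credit Union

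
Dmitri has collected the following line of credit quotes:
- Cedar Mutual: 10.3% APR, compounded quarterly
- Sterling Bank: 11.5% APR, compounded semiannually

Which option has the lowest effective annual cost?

Cedar Mutual: (1 + 0.103/4)^4 − 1 = 10.705%
Sterling Bank: (1 + 0.115/2)^2 − 1 = 11.831%
The lowest effective annual rate is Cedar Mutual at 10.705%.

Cedar Mutual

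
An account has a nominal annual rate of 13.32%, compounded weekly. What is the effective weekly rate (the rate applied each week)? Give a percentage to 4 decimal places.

0.2562%

With a nominal annual rate compounded weekly, the periodic rate is the nominal rate divided by 52.
i = 0.1332 / 52 = 0.0025615 = 0.2562%.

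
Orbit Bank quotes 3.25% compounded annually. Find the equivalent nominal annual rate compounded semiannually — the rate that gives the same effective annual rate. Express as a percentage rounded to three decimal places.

Compounded annually, EAR = nominal = 0.032500.
Solve (1 + r/2)^2 = 1.032500: r/2 = 1.032500^(1/2) − 1 = 0.016120, so r = 0.032240 = 3.224%.

3.224%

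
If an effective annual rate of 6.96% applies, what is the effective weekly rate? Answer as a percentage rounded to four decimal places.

The per-week rate i satisfies (1 + i)^52 = 1 + 0.0696.
i = 1.0696^(1/52) − 1 = 0.0012948 = 0.1295%.

0.1295%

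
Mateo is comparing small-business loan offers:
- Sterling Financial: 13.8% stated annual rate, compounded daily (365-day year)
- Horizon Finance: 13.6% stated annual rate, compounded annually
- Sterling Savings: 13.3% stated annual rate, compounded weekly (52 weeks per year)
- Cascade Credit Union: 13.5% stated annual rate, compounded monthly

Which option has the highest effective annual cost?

Sterling Financial

Sterling Financial: (1 + 0.138/365)^365 − 1 = 14.795%
Horizon Finance: compounded annually, EAR = 13.600%
Sterling Savings: (1 + 0.133/52)^52 − 1 = 14.206%
Cascade Credit Union: (1 + 0.135/12)^12 − 1 = 14.367%
The highest effective annual rate is Sterling Financial at 14.795%.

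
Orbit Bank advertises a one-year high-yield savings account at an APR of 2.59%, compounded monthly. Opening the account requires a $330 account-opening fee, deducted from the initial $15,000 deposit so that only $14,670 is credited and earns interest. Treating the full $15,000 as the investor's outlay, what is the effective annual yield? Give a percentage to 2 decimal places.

0.36%

Value after one year: 14,670 × (1 + 0.0259/12)^12 = 14,670 × 1.026210 = $15,054.50.
Effective yield on the $15,000 outlay: 15,054.50 / 15,000 − 1 = 0.003633 = 0.36%.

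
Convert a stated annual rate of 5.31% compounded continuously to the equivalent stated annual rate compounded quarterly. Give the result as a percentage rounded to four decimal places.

5.3454%

EAR under continuous compounding: e^0.0531 − 1 = 0.054535.
Solve (1 + r/4)^4 = 1.054535: r/4 = 1.054535^(1/4) − 1 = 0.013364, so r = 0.053454 = 5.3454%.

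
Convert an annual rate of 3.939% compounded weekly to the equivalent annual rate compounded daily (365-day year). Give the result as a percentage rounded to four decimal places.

EAR = (1 + 0.03939/52)^52 − 1 = 0.040161.
Solve (1 + r/365)^365 = 1.040161: r/365 = 1.040161^(1/365) − 1 = 0.000108, so r = 0.039377 = 3.9377%.

3.9377%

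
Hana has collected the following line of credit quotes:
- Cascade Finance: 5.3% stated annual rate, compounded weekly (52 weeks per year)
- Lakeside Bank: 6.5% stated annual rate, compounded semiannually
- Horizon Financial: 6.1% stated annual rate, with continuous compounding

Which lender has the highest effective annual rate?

Lakeside Bank

Cascade Finance: (1 + 0.053/52)^52 − 1 = 5.440%
Lakeside Bank: (1 + 0.065/2)^2 − 1 = 6.606%
Horizon Financial: e^0.061 − 1 = 6.290%
The highest effective annual rate is Lakeside Bank at 6.606%.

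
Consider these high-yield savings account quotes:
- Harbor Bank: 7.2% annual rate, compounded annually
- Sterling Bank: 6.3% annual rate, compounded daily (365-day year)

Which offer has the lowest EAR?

Harbor Bank: compounded annually, EAR = 7.200%
Sterling Bank: (1 + 0.063/365)^365 − 1 = 6.502%
The lowest effective annual rate is Sterling Bank at 6.502%.

Sterling Bank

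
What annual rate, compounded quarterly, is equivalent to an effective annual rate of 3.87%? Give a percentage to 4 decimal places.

(1 + r/4)^4 − 1 = 0.0387, so 1 + r/4 = 1.0387^(1/4).
r/4 = 0.009538, so r = 0.038151 = 3.8151%.

3.8151%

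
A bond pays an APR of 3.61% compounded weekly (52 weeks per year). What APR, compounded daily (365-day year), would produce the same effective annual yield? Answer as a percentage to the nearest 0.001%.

3.609%

EAR = (1 + 0.0361/52)^52 − 1 = 0.036747.
Solve (1 + r/365)^365 = 1.036747: r/365 = 1.036747^(1/365) − 1 = 0.000099, so r = 0.036089 = 3.609%.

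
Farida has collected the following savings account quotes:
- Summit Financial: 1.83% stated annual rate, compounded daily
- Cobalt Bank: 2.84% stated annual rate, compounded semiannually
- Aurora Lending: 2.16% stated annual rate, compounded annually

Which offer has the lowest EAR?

Summit Financial

Summit Financial: (1 + 0.0183/365)^365 − 1 = 1.847%
Cobalt Bank: (1 + 0.0284/2)^2 − 1 = 2.860%
Aurora Lending: compounded annually, EAR = 2.160%
The lowest effective annual rate is Summit Financial at 1.847%.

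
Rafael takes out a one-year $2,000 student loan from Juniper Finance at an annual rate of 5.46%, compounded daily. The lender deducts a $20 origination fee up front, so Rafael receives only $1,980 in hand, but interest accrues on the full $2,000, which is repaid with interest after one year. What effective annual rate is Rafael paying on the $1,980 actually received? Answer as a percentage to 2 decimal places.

6.68%

Amount owed after one year: 2,000 × (1 + 0.0546/365)^365 = 2,000 × 1.056114 = $2,112.23.
Effective rate on net proceeds: 2,112.23 / 1,980 − 1 = 0.066782 = 6.68%.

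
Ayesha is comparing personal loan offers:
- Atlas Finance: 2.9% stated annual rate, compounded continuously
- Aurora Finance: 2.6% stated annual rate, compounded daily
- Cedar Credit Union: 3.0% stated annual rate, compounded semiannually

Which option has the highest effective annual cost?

Atlas Finance: e^0.029 − 1 = 2.942%
Aurora Finance: (1 + 0.026/365)^365 − 1 = 2.634%
Cedar Credit Union: (1 + 0.030/2)^2 − 1 = 3.022%
The highest effective annual rate is Cedar Credit Union at 3.022%.

Cedar Credit Union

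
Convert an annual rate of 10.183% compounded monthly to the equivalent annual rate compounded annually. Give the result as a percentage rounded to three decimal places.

10.672%

EAR = (1 + 0.10183/12)^12 − 1 = 0.106720.
Compounded annually, the equivalent nominal rate is the EAR itself: 10.672%.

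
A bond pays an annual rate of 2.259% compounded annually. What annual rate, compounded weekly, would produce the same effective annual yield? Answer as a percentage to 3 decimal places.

Compounded annually, EAR = nominal = 0.022590.
Solve (1 + r/52)^52 = 1.022590: r/52 = 1.022590^(1/52) − 1 = 0.000430, so r = 0.022343 = 2.234%.

2.234%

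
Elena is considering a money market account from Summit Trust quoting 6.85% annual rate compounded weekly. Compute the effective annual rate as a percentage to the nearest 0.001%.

EAR = (1 + 0.0685/52)^52 − 1.
= (1 + 0.001317)^52 − 1 = 1.070852 − 1 = 7.085%.

7.085%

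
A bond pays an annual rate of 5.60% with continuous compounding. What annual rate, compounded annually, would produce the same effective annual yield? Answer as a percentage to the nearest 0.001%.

5.760%

EAR under continuous compounding: e^0.0560 − 1 = 0.057598.
Compounded annually, the equivalent nominal rate is the EAR itself: 5.760%.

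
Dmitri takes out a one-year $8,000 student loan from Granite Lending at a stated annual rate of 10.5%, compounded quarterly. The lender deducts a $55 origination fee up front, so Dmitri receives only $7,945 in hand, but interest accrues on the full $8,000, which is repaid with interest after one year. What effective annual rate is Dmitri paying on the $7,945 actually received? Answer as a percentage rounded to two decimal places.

Amount owed after one year: 8,000 × (1 + 0.105/4)^4 = 8,000 × 1.109207 = $8,873.66.
Effective rate on net proceeds: 8,873.66 / 7,945 − 1 = 0.116886 = 11.69%.

11.69%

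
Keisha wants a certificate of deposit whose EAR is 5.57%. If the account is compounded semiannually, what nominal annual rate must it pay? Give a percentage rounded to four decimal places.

(1 + r/2)^2 − 1 = 0.0557, so 1 + r/2 = 1.0557^(1/2).
r/2 = 0.027473, so r = 0.054945 = 5.4945%.

5.4945%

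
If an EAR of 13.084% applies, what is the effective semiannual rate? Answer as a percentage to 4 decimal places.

The per-half-year rate i satisfies (1 + i)^2 = 1 + 0.13084.
i = 1.13084^(1/2) − 1 = 0.0634096 = 6.3410%.

6.3410%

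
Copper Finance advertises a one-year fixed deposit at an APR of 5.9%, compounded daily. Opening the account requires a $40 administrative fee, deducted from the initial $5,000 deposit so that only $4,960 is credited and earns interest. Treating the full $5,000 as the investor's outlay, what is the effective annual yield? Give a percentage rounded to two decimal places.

Value after one year: 4,960 × (1 + 0.059/365)^365 = 4,960 × 1.060770 = $5,261.42.
Effective yield on the $5,000 outlay: 5,261.42 / 5,000 − 1 = 0.052284 = 5.23%.

5.23%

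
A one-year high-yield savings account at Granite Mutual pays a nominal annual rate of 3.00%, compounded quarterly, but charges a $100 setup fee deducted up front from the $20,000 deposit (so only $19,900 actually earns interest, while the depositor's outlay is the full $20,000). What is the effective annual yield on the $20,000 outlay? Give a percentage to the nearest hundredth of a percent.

Value after one year: 19,900 × (1 + 0.0300/4)^4 = 19,900 × 1.030339 = $20,503.75.
Effective yield on the $20,000 outlay: 20,503.75 / 20,000 − 1 = 0.025187 = 2.52%.

2.52%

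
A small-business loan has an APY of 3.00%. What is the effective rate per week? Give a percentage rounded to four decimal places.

0.0569%

The per-week rate i satisfies (1 + i)^52 = 1 + 0.0300.
i = 1.0300^(1/52) − 1 = 0.0005686 = 0.0569%.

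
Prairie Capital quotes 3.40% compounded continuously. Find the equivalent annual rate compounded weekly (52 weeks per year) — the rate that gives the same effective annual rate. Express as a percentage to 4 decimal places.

EAR under continuous compounding: e^0.0340 − 1 = 0.034585.
Solve (1 + r/52)^52 = 1.034585: r/52 = 1.034585^(1/52) − 1 = 0.000654, so r = 0.034011 = 3.4011%.

3.4011%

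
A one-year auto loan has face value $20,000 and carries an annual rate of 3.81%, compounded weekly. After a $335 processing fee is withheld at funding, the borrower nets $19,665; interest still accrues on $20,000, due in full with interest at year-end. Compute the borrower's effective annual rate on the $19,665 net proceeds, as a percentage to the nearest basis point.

Amount owed after one year: 20,000 × (1 + 0.0381/52)^52 = 20,000 × 1.038821 = $20,776.41.
Effective rate on net proceeds: 20,776.41 / 19,665 − 1 = 0.056517 = 5.65%.

5.65%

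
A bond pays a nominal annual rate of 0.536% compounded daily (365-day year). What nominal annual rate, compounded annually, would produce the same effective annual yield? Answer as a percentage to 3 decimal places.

EAR = (1 + 0.00536/365)^365 − 1 = 0.005374.
Compounded annually, the equivalent nominal rate is the EAR itself: 0.537%.

0.537%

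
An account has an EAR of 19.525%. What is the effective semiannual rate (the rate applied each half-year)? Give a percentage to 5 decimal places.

The per-half-year rate i satisfies (1 + i)^2 = 1 + 0.19525.
i = 1.19525^(1/2) − 1 = 0.0932749 = 9.32749%.

9.32749%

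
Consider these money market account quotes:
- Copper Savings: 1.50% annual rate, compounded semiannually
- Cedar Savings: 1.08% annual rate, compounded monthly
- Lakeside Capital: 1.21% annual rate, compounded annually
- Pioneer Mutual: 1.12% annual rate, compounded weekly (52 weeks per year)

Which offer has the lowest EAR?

Copper Savings: (1 + 0.0150/2)^2 − 1 = 1.506%
Cedar Savings: (1 + 0.0108/12)^12 − 1 = 1.085%
Lakeside Capital: compounded annually, EAR = 1.210%
Pioneer Mutual: (1 + 0.0112/52)^52 − 1 = 1.126%
The lowest effective annual rate is Cedar Savings at 1.085%.

Cedar Savings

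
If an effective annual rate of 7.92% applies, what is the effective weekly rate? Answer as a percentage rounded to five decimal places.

The per-week rate i satisfies (1 + i)^52 = 1 + 0.0792.
i = 1.0792^(1/52) − 1 = 0.0014668 = 0.14668%.

0.14668%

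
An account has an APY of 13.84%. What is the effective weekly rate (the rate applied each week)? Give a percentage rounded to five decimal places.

0.24959%

The per-week rate i satisfies (1 + i)^52 = 1 + 0.1384.
i = 1.1384^(1/52) − 1 = 0.0024959 = 0.24959%.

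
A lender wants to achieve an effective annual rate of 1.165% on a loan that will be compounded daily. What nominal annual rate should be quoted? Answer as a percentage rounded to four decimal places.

(1 + r/365)^365 − 1 = 0.01165, so 1 + r/365 = 1.01165^(1/365).
r/365 = 0.000032, so r = 0.011583 = 1.1583%.

1.1583%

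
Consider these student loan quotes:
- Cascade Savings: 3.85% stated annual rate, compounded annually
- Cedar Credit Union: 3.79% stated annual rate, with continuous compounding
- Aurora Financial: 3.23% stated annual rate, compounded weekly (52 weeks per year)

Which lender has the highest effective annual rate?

Cedar Credit Union

Cascade Savings: compounded annually, EAR = 3.850%
Cedar Credit Union: e^0.0379 − 1 = 3.863%
Aurora Financial: (1 + 0.0323/52)^52 − 1 = 3.282%
The highest effective annual rate is Cedar Credit Union at 3.863%.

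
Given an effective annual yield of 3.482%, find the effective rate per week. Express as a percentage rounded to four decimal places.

0.0658%

The per-week rate i satisfies (1 + i)^52 = 1 + 0.03482.
i = 1.03482^(1/52) − 1 = 0.0006584 = 0.0658%.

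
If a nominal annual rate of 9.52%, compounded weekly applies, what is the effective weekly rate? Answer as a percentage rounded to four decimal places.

0.1831%

With a nominal annual rate compounded weekly, the periodic rate is the nominal rate divided by 52.
i = 0.0952 / 52 = 0.0018308 = 0.1831%.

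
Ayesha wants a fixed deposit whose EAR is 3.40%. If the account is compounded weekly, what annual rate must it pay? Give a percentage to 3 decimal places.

3.345%

(1 + r/52)^52 − 1 = 0.0340, so 1 + r/52 = 1.0340^(1/52).
r/52 = 0.000643, so r = 0.033446 = 3.345%.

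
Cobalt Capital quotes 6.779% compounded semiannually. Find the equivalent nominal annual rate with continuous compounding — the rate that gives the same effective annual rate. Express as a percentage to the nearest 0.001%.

EAR = (1 + 0.06779/2)^2 − 1 = 0.068939.
Equivalent continuous rate: r = ln(1 + 0.068939) = 0.066666 = 6.667%.

6.667%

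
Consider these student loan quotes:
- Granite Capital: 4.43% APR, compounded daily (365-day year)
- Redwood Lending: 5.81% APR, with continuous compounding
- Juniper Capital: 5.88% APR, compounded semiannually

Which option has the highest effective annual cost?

Granite Capital: (1 + 0.0443/365)^365 − 1 = 4.529%
Redwood Lending: e^0.0581 − 1 = 5.982%
Juniper Capital: (1 + 0.0588/2)^2 − 1 = 5.966%
The highest effective annual rate is Redwood Lending at 5.982%.

Redwood Lending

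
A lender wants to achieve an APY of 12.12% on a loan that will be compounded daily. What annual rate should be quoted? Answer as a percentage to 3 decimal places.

11.442%

(1 + r/365)^365 − 1 = 0.1212, so 1 + r/365 = 1.1212^(1/365).
r/365 = 0.000313, so r = 0.114417 = 11.442%.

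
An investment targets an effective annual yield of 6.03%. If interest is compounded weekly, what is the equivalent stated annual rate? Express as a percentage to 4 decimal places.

(1 + r/52)^52 − 1 = 0.0603, so 1 + r/52 = 1.0603^(1/52).
r/52 = 0.001127, so r = 0.058585 = 5.8585%.

5.8585%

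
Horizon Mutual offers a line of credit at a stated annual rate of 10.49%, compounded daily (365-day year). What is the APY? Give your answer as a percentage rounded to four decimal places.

EAR = (1 + 0.1049/365)^365 − 1.
= (1 + 0.000287)^365 − 1 = 1.110583 − 1 = 11.0583%.

11.0583%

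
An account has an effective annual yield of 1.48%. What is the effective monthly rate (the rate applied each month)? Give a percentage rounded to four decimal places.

0.1225%

The per-month rate i satisfies (1 + i)^12 = 1 + 0.0148.
i = 1.0148^(1/12) − 1 = 0.0012250 = 0.1225%.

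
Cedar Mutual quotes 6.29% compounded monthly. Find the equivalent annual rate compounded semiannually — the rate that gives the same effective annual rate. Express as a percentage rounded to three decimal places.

EAR = (1 + 0.0629/12)^12 − 1 = 0.064745.
Solve (1 + r/2)^2 = 1.064745: r/2 = 1.064745^(1/2) − 1 = 0.031865, so r = 0.063730 = 6.373%.

6.373%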